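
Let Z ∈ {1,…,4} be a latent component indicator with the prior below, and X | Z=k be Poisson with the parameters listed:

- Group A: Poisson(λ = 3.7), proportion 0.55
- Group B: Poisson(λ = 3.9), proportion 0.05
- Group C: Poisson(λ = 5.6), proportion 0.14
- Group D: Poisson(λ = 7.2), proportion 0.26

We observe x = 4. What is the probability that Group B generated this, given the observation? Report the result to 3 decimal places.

Apply Bayes' rule: the posterior for each component is proportional to its prior times its likelihood at x.
Component likelihoods at x = 4:
  f_A = 0.193066
  f_B = 0.195119
  f_C = 0.151528
  f_D = 0.0835985
Multiply by the mixture weights:
  w_A·f_A = 0.55 × 0.193066 = 0.106186
  w_B·f_B = 0.05 × 0.195119 = 0.00975593
  w_C·f_C = 0.14 × 0.151528 = 0.0212139
  w_D·f_D = 0.26 × 0.0835985 = 0.0217356
Evidence: 0.106186 + 0.00975593 + 0.0212139 + 0.0217356 = 0.158892
P(Group B | x) = 0.00975593 / 0.158892 ≈ 0.061

0.061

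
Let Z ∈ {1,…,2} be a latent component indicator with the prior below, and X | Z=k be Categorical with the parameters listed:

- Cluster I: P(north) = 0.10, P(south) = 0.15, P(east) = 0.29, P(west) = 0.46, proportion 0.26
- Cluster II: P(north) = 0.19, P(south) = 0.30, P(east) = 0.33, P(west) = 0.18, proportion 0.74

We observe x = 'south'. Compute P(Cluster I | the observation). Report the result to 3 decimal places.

The responsibility of component k is π_k f_k(x) divided by Σ_j π_j f_j(x).
Evaluate each component's likelihood at the observed value:
  f_I = P(south | comp) = 0.15
  f_II = P(south | comp) = 0.30
Unnormalised posteriors:
  π_I·f_I = 0.26 × 0.15 = 0.039
  π_II·f_II = 0.74 × 0.3 = 0.222
Denominator: 0.039 + 0.222 = 0.261
P(Cluster I | data) ≈ 0.149

0.149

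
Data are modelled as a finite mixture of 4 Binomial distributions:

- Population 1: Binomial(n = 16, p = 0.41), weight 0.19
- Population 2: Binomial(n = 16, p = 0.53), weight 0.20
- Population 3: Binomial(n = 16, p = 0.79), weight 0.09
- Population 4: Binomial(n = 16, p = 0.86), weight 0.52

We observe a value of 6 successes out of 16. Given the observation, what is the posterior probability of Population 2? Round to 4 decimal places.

The responsibility of component k is π_k f_k(x) divided by Σ_j π_j f_j(x).
Binomial probabilities:
  f_1 = C(16,6)·0.41^6·0.59^10 = 8008·0.0047501·0.00511117 = 0.194423
  f_2 = C(16,6)·0.53^6·0.47^10 = 8008·0.0221644·0.000525991 = 0.0933594
  f_3 = C(16,6)·0.79^6·0.21^10 = 8008·0.243087·1.66799e-07 = 0.000324698
  f_4 = C(16,6)·0.86^6·0.14^10 = 8008·0.404567·2.89255e-09 = 9.3712e-06
Unnormalised posteriors:
  π_1·f_1 = 0.19 × 0.194423 = 0.0369403
  π_2·f_2 = 0.20 × 0.0933594 = 0.0186719
  π_3·f_3 = 0.09 × 0.000324698 = 2.92228e-05
  π_4·f_4 = 0.52 × 9.3712e-06 = 4.87302e-06
Normaliser: 0.0369403 + 0.0186719 + 2.92228e-05 + 4.87302e-06 = 0.0556463
So the posterior for Population 2 is 0.0186719 / 0.0556463 ≈ 0.3355.

0.3355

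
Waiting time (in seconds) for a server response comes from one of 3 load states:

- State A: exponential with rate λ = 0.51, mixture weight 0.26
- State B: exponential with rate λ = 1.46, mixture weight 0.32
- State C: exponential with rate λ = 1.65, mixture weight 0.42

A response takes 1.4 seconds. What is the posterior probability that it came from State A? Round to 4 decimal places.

By Bayes' theorem, P(k | x) = w_k f_k(x) / Σ_j w_j f_j(x).
Evaluate each component's likelihood at the observed value:
  L_A = 0.51·e^(−0.51·1.4) = 0.51·e^(−0.7140) = 0.249738
  L_B = 1.46·e^(−1.46·1.4) = 1.46·e^(−2.0440) = 0.189084
  L_C = 1.65·e^(−1.65·1.4) = 1.65·e^(−2.3100) = 0.163781
Unnormalised posteriors:
  w_A·L_A = 0.26 × 0.249738 = 0.0649318
  w_B·L_B = 0.32 × 0.189084 = 0.0605069
  w_C·L_C = 0.42 × 0.163781 = 0.068788
Marginal: 0.0649318 + 0.0605069 + 0.068788 = 0.194227
Responsibility of State A: 0.0649318 / 0.194227 ≈ 0.3343

0.3343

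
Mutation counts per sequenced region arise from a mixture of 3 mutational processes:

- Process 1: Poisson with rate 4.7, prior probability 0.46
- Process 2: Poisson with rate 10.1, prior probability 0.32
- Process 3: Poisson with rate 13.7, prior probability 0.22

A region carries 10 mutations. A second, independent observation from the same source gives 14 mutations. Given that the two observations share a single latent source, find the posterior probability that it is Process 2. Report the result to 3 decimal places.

0.564

Posterior ∝ prior × likelihood, so P(k | x) ∝ P(Z=k) f_k(x); normalise over all components.
Since both observations come from the same component, the likelihood for component k is f_k(x₁)·f_k(x₂).
  f_1 = [e^(−4.7)·4.7^10/10! = 0.0131835] × [0.00026778] = 3.53028e-06
  f_2 = [e^(−10.1)·10.1^10/10! = 0.125048] × [0.0541647] = 0.00677319
  f_3 = [e^(−13.7)·13.7^10/10! = 0.0720457] × [0.105644] = 0.00761121
Weight by the priors:
  P(Z=1)·f_1 = 0.46 × 3.53028e-06 = 1.62393e-06
  P(Z=2)·f_2 = 0.32 × 0.00677319 = 0.00216742
  P(Z=3)·f_3 = 0.22 × 0.00761121 = 0.00167447
Denominator: 1.62393e-06 + 0.00216742 + 0.00167447 = 0.00384351
So the posterior for Process 2 is 0.00216742 / 0.00384351 ≈ 0.564.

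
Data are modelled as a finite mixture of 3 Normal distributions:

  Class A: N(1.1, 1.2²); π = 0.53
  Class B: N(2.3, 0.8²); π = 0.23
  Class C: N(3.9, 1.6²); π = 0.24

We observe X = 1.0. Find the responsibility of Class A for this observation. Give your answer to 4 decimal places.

0.8062

The responsibility of component k is w_k f_k(x) divided by Σ_j w_j f_j(x).
Component likelihoods at x = 1.0:
  L_A = 0.3313
  L_B = 0.133173
  L_C = 0.0482422
Prior × likelihood for each component:
  w_A·L_A = 0.53 × 0.3313 = 0.175589
  w_B·L_B = 0.23 × 0.133173 = 0.0306298
  w_C·L_C = 0.24 × 0.0482422 = 0.0115781
Evidence: 0.175589 + 0.0306298 + 0.0115781 = 0.217797
Responsibility of Class A: 0.175589 / 0.217797 ≈ 0.8062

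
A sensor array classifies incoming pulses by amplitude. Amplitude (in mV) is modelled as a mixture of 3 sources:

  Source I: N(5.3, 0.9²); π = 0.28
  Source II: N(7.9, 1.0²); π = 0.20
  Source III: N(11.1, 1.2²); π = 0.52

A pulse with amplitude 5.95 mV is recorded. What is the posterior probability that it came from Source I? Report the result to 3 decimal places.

Posterior ∝ prior × likelihood, so P(k | x) ∝ π_k f_k(x); normalise over all components.
Component likelihoods at x = 5.95 mV:
  L_I = (1/(0.9·√(2π)))·exp(−(5.95−5.3)²/(2·0.9²)) = 0.443269·exp(-0.26080) = 0.341509
  L_II = (1/(1.0·√(2π)))·exp(−(5.95−7.9)²/(2·1.0²)) = 0.398942·exp(-1.90125) = 0.0595947
  L_III = (1/(1.2·√(2π)))·exp(−(5.95−11.1)²/(2·1.2²)) = 0.332452·exp(-9.20920) = 3.32831e-05
Prior × likelihood for each component:
  π_I·L_I = 0.28 × 0.341509 = 0.0956226
  π_II·L_II = 0.20 × 0.0595947 = 0.0119189
  π_III·L_III = 0.52 × 3.32831e-05 = 1.73072e-05
Sum: 0.0956226 + 0.0119189 + 1.73072e-05 = 0.107559
So the posterior for Source I is 0.0956226 / 0.107559 ≈ 0.889.

0.889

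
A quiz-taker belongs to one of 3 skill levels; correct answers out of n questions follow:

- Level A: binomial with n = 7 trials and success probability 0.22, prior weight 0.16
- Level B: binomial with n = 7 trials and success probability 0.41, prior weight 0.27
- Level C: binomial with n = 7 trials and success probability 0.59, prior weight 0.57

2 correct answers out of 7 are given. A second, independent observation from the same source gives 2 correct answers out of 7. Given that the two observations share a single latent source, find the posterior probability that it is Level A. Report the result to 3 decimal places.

Apply Bayes' rule: the posterior for each component is proportional to its prior times its likelihood at x.
Since both observations come from the same component, the likelihood for component k is f_k(x₁)·f_k(x₂).
  p_A = [C(7,2)·0.22^2·0.78^5 = 21·0.0484·0.288717 = 0.293452] × [0.293452] = 0.0861143
  p_B = [C(7,2)·0.41^2·0.59^5 = 21·0.1681·0.0714924 = 0.252375] × [0.252375] = 0.0636934
  p_C = [C(7,2)·0.59^2·0.41^5 = 21·0.3481·0.0115856 = 0.084692] × [0.084692] = 0.00717274
Weight by the priors:
  π_A·p_A = 0.16 × 0.0861143 = 0.0137783
  π_B·p_B = 0.27 × 0.0636934 = 0.0171972
  π_C·p_C = 0.57 × 0.00717274 = 0.00408846
Marginal: 0.0137783 + 0.0171972 + 0.00408846 = 0.035064
P(Level A | data) ≈ 0.393

0.393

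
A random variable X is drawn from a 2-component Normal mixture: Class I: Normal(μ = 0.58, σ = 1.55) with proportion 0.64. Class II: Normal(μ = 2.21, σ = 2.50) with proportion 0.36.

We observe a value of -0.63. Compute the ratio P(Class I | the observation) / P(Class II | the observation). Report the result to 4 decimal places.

4.0307

Since P(k|x) ∝ π_k f_k(x), the posterior odds are π_i f_i(x) / (π_j f_j(x)).
Component likelihoods at x = -0.63:
  f_I = (1/(1.55·√(2π)))·exp(−(-0.63−0.58)²/(2·1.55²)) = 0.257382·exp(-0.30470) = 0.189779
  f_II = (1/(2.50·√(2π)))·exp(−(-0.63−2.21)²/(2·2.50²)) = 0.159577·exp(-0.64525) = 0.0837033
0.121458 / 0.0301332 ≈ 4.0307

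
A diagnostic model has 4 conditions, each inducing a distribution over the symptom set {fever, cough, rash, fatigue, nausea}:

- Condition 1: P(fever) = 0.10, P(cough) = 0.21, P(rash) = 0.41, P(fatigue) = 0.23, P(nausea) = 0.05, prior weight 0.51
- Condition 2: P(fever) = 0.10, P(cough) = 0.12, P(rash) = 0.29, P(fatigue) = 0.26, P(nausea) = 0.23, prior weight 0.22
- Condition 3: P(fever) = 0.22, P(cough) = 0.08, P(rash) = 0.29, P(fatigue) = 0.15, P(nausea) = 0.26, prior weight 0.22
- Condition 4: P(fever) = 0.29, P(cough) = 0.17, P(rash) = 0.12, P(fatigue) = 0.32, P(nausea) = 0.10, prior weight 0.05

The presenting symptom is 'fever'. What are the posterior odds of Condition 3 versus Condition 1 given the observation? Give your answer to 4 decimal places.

0.9490

Since P(k|x) ∝ P(Z=k) f_k(x), the posterior odds are P(Z=i) f_i(x) / (P(Z=j) f_j(x)).
Categorical probabilities:
  f_1 = 0.1
  f_2 = 0.1
  f_3 = 0.22
  f_4 = 0.29
Odds = (0.22/0.51) × (0.22/0.1) = 0.431373 × 2.2 ≈ 0.9490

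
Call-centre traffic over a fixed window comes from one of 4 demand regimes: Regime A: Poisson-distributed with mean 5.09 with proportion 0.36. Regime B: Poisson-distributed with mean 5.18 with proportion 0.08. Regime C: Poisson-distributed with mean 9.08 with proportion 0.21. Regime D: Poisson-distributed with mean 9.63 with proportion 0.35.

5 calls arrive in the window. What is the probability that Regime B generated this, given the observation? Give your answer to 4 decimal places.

Apply Bayes' rule: the posterior for each component is proportional to its prior times its likelihood at x.
Component likelihoods at x = 5 calls:
  f_A = 0.175327
  f_B = 0.174913
  f_C = 0.0585941
  f_D = 0.0453622
Prior × likelihood for each component:
  π_A·f_A = 0.36 × 0.175327 = 0.0631177
  π_B·f_B = 0.08 × 0.174913 = 0.013993
  π_C·f_C = 0.21 × 0.0585941 = 0.0123048
  π_D·f_D = 0.35 × 0.0453622 = 0.0158768
Denominator: 0.0631177 + 0.013993 + 0.0123048 + 0.0158768 = 0.105292
P(Regime B | the observation) ≈ 0.1329

0.1329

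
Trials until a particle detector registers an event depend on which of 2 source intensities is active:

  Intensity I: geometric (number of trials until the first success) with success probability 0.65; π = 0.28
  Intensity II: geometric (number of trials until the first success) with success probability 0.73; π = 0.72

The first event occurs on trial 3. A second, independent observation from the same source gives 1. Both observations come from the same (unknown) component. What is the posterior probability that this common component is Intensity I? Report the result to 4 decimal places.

0.3413

P(component k | x) = w_k·f_k(x) / marginal(x), where marginal(x) = Σ_j w_j·f_j(x).
Since both observations come from the same component, the likelihood for component k is f_k(x₁)·f_k(x₂).
  p_I = [0.65·(1−0.65)^2 = 0.65·0.1225 = 0.079625] × [0.65] = 0.0517562
  p_II = [0.73·(1−0.73)^2 = 0.73·0.0729 = 0.053217] × [0.73] = 0.0388484
Multiply by the mixture weights:
  w_I·p_I = 0.28 × 0.0517562 = 0.0144918
  w_II·p_II = 0.72 × 0.0388484 = 0.0279709
Sum: 0.0144918 + 0.0279709 = 0.0424626
Responsibility of Intensity I: 0.0144918 / 0.0424626 ≈ 0.3413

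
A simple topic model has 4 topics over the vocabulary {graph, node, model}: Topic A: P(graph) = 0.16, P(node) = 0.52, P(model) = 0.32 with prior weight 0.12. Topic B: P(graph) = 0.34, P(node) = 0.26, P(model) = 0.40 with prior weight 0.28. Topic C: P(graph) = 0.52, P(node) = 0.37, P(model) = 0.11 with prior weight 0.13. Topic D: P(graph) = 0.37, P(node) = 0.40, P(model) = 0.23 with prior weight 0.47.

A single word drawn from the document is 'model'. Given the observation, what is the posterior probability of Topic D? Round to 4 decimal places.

0.3963

The responsibility of component k is π_k f_k(x) divided by Σ_j π_j f_j(x).
Categorical probabilities:
  f_A = P(model | comp) = 0.32
  f_B = P(model | comp) = 0.40
  f_C = P(model | comp) = 0.11
  f_D = P(model | comp) = 0.23
Multiply by the mixture weights:
  π_A·f_A = 0.12 × 0.32 = 0.0384
  π_B·f_B = 0.28 × 0.4 = 0.112
  π_C·f_C = 0.13 × 0.11 = 0.0143
  π_D·f_D = 0.47 × 0.23 = 0.1081
Sum: 0.0384 + 0.112 + 0.0143 + 0.1081 = 0.2728
P(Topic D | data) = 0.1081 / 0.2728 ≈ 0.3963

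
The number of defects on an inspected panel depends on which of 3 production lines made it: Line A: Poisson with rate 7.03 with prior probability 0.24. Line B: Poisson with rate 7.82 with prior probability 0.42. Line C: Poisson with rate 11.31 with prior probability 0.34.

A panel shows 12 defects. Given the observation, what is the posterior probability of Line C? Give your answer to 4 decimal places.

Posterior ∝ prior × likelihood, so P(k | x) ∝ w_k f_k(x); normalise over all components.
Evaluate each component's likelihood at the observed value:
  p_A = e^(−7.03)·7.03^12/12! = 0.0269176
  p_B = e^(−7.82)·7.82^12/12! = 0.0438492
  p_C = e^(−11.31)·11.31^12/12! = 0.112032
Prior × likelihood for each component:
  w_A·p_A = 0.24 × 0.0269176 = 0.00646023
  w_B·p_B = 0.42 × 0.0438492 = 0.0184166
  w_C·p_C = 0.34 × 0.112032 = 0.038091
Sum: 0.00646023 + 0.0184166 + 0.038091 = 0.0629679
P(Line C | the observation) = 0.038091 / 0.0629679 ≈ 0.6049

0.6049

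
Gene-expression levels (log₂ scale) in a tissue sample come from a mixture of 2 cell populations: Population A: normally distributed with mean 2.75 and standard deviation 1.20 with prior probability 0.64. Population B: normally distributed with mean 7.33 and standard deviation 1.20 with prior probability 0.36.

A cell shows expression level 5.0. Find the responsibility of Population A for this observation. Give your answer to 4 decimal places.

Posterior ∝ prior × likelihood, so P(k | x) ∝ π_k f_k(x); normalise over all components.
Component likelihoods at x = 5.0:
  L_A = (1/(1.20·√(2π)))·exp(−(5.0−2.75)²/(2·1.20²)) = 0.332452·exp(-1.75781) = 0.0573219
  L_B = (1/(1.20·√(2π)))·exp(−(5.0−7.33)²/(2·1.20²)) = 0.332452·exp(-1.88503) = 0.0504741
Multiply by the mixture weights:
  π_A·L_A = 0.64 × 0.0573219 = 0.036686
  π_B·L_B = 0.36 × 0.0504741 = 0.0181707
Denominator: 0.036686 + 0.0181707 = 0.0548567
So the posterior for Population A is 0.036686 / 0.0548567 ≈ 0.6688.

0.6688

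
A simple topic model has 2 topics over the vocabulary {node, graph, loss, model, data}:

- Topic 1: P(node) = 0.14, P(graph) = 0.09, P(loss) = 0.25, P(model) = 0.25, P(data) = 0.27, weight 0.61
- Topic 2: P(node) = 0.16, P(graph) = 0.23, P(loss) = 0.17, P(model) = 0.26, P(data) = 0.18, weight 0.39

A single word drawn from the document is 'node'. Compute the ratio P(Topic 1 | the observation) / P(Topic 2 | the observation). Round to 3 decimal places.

The posterior odds equal the prior odds times the likelihood ratio: (w_i/w_j)·(f_i(x)/f_j(x)).
Component likelihoods at x = 'node':
  L_1 = 0.14
  L_2 = 0.16
0.0854 / 0.0624 ≈ 1.369

1.369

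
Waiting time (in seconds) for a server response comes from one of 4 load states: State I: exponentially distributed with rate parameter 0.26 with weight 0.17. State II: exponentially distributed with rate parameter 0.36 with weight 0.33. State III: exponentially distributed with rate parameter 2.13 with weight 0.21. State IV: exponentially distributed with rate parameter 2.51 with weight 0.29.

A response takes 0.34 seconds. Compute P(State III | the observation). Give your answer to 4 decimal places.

The responsibility of component k is π_k f_k(x) divided by Σ_j π_j f_j(x).
Evaluate each component's likelihood at the observed value:
  L_I = 0.26·e^(−0.26·0.34) = 0.26·e^(−0.0884) = 0.238003
  L_II = 0.36·e^(−0.36·0.34) = 0.36·e^(−0.1224) = 0.318526
  L_III = 2.13·e^(−2.13·0.34) = 2.13·e^(−0.7242) = 1.03244
  L_IV = 2.51·e^(−2.51·0.34) = 2.51·e^(−0.8534) = 1.06917
Prior × likelihood for each component:
  π_I·L_I = 0.17 × 0.238003 = 0.0404604
  π_II·L_II = 0.33 × 0.318526 = 0.105114
  π_III·L_III = 0.21 × 1.03244 = 0.216812
  π_IV·L_IV = 0.29 × 1.06917 = 0.310059
Sum: 0.0404604 + 0.105114 + 0.216812 + 0.310059 = 0.672445
P(State III | x) ≈ 0.3224

0.3224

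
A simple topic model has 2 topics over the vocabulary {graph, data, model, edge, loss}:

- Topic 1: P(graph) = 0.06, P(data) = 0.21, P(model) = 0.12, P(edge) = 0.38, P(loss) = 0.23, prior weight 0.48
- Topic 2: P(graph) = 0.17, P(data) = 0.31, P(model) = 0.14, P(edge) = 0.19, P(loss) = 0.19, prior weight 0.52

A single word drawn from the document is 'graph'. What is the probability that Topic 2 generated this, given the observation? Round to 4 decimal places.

Posterior ∝ prior × likelihood, so P(k | x) ∝ P(Z=k) f_k(x); normalise over all components.
Evaluate each component's likelihood at the observed value:
  f_1 = P(graph | comp) = 0.06
  f_2 = P(graph | comp) = 0.17
Unnormalised posteriors:
  P(Z=1)·f_1 = 0.48 × 0.06 = 0.0288
  P(Z=2)·f_2 = 0.52 × 0.17 = 0.0884
Denominator: 0.0288 + 0.0884 = 0.1172
P(Topic 2 | 'graph') = 0.0884 / 0.1172 ≈ 0.7543

0.7543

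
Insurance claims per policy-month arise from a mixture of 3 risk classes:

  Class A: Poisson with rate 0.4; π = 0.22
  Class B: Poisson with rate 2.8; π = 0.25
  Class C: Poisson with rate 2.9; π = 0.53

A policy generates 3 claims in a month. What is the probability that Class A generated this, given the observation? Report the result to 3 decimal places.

0.009

P(component k | x) = P(Z=k)·f_k(x) / marginal(x), where marginal(x) = Σ_j P(Z=j)·f_j(x).
Poisson probabilities:
  f_A = e^(−0.4)·0.4^3/3! = 0.00715008
  f_B = e^(−2.8)·2.8^3/3! = 0.222484
  f_C = e^(−2.9)·2.9^3/3! = 0.22366
Multiply by the mixture weights:
  P(Z=A)·f_A = 0.22 × 0.00715008 = 0.00157302
  P(Z=B)·f_B = 0.25 × 0.222484 = 0.0556209
  P(Z=C)·f_C = 0.53 × 0.22366 = 0.11854
Normaliser: 0.00157302 + 0.0556209 + 0.11854 = 0.175734
P(Class A | the observation) ≈ 0.009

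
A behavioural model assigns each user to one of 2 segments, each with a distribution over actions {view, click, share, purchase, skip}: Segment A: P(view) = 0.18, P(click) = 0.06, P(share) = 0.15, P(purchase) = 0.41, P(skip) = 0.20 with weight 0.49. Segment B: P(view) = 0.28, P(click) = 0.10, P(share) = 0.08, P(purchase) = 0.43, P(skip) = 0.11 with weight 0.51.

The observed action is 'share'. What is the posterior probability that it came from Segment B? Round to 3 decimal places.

0.357

The responsibility of component k is π_k f_k(x) divided by Σ_j π_j f_j(x).
Categorical probabilities:
  f_A = 0.15
  f_B = 0.08
Unnormalised posteriors:
  π_A·f_A = 0.49 × 0.15 = 0.0735
  π_B·f_B = 0.51 × 0.08 = 0.0408
Evidence: 0.0735 + 0.0408 = 0.1143
Responsibility of Segment B: 0.0408 / 0.1143 ≈ 0.357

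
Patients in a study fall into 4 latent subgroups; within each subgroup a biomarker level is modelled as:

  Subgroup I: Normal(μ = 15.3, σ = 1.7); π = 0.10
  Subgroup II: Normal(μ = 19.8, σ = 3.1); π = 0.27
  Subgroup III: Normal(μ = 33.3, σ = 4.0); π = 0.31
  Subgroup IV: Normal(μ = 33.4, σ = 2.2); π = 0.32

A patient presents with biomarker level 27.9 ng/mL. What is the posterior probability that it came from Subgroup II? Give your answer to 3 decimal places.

0.071

Apply Bayes' rule: the posterior for each component is proportional to its prior times its likelihood at x.
Evaluate each component's likelihood at the observed value:
  f_I = (1/(1.7·√(2π)))·exp(−(27.9−15.3)²/(2·1.7²)) = 0.234672·exp(-27.46713) = 2.76464e-13
  f_II = (1/(3.1·√(2π)))·exp(−(27.9−19.8)²/(2·3.1²)) = 0.128691·exp(-3.41363) = 0.00423669
  f_III = (1/(4.0·√(2π)))·exp(−(27.9−33.3)²/(2·4.0²)) = 0.099736·exp(-0.91125) = 0.0400958
  f_IV = (1/(2.2·√(2π)))·exp(−(27.9−33.4)²/(2·2.2²)) = 0.181337·exp(-3.12500) = 0.00796741
Weight by the priors:
  P(Z=I)·f_I = 0.10 × 2.76464e-13 = 2.76464e-14
  P(Z=II)·f_II = 0.27 × 0.00423669 = 0.00114391
  P(Z=III)·f_III = 0.31 × 0.0400958 = 0.0124297
  P(Z=IV)·f_IV = 0.32 × 0.00796741 = 0.00254957
Sum: 2.76464e-14 + 0.00114391 + 0.0124297 + 0.00254957 = 0.0161232
So the posterior for Subgroup II is 0.00114391 / 0.0161232 ≈ 0.071.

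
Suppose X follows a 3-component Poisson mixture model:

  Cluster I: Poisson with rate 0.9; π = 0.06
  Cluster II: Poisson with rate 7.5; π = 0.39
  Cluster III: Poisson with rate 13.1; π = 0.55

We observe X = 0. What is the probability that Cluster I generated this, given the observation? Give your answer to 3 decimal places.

0.991

By Bayes' theorem, P(k | x) = P(Z=k) f_k(x) / Σ_j P(Z=j) f_j(x).
Poisson probabilities:
  L_I = e^(−0.9)·0.9^0/0! = 0.40657
  L_II = e^(−7.5)·7.5^0/0! = 0.000553084
  L_III = e^(−13.1)·13.1^0/0! = 2.04523e-06
Unnormalised posteriors:
  P(Z=I)·L_I = 0.06 × 0.40657 = 0.0243942
  P(Z=II)·L_II = 0.39 × 0.000553084 = 0.000215703
  P(Z=III)·L_III = 0.55 × 2.04523e-06 = 1.12488e-06
Denominator: 0.0243942 + 0.000215703 + 1.12488e-06 = 0.024611
Responsibility of Cluster I: 0.0243942 / 0.024611 ≈ 0.991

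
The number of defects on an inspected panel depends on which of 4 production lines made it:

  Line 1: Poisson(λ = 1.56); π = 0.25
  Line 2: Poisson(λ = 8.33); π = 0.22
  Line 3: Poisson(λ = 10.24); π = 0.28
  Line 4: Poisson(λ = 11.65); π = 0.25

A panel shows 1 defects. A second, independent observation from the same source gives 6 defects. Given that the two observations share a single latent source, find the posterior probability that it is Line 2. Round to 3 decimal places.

By Bayes' theorem, P(k | x) = π_k f_k(x) / Σ_j π_j f_j(x).
Since both observations come from the same component, the likelihood for component k is f_k(x₁)·f_k(x₂).
  f_1 = [0.327812] × [0.00420645] = 0.00137893
  f_2 = [0.00200896] × [0.111909] = 0.000224821
  f_3 = [0.0003657] × [0.0571863] = 2.0913e-05
  f_4 = [0.000101577] × [0.0302756] = 3.0753e-06
Prior × likelihood for each component:
  π_1·f_1 = 0.25 × 0.00137893 = 0.000344731
  π_2·f_2 = 0.22 × 0.000224821 = 4.94606e-05
  π_3·f_3 = 0.28 × 2.0913e-05 = 5.85564e-06
  π_4·f_4 = 0.25 × 3.0753e-06 = 7.68825e-07
Evidence: 0.000344731 + 4.94606e-05 + 5.85564e-06 + 7.68825e-07 = 0.000400816
Responsibility of Line 2: 4.94606e-05 / 0.000400816 ≈ 0.123

0.123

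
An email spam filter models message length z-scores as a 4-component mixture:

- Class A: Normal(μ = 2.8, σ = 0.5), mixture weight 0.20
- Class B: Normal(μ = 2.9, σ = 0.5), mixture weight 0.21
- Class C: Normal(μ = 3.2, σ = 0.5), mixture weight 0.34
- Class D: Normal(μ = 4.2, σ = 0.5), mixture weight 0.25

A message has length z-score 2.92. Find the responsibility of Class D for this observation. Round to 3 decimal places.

By Bayes' theorem, P(k | x) = w_k f_k(x) / Σ_j w_j f_j(x).
Normal densities:
  f_A = (1/(0.5·√(2π)))·exp(−(2.92−2.8)²/(2·0.5²)) = 0.797885·exp(-0.02880) = 0.775233
  f_B = (1/(0.5·√(2π)))·exp(−(2.92−2.9)²/(2·0.5²)) = 0.797885·exp(-0.00080) = 0.797247
  f_C = (1/(0.5·√(2π)))·exp(−(2.92−3.2)²/(2·0.5²)) = 0.797885·exp(-0.15680) = 0.682092
  f_D = (1/(0.5·√(2π)))·exp(−(2.92−4.2)²/(2·0.5²)) = 0.797885·exp(-3.27680) = 0.0301192
Weight by the priors:
  w_A·f_A = 0.20 × 0.775233 = 0.155047
  w_B·f_B = 0.21 × 0.797247 = 0.167422
  w_C·f_C = 0.34 × 0.682092 = 0.231911
  w_D·f_D = 0.25 × 0.0301192 = 0.00752981
Evidence: 0.155047 + 0.167422 + 0.231911 + 0.00752981 = 0.561909
P(Class D | data) = 0.00752981 / 0.561909 ≈ 0.013

0.013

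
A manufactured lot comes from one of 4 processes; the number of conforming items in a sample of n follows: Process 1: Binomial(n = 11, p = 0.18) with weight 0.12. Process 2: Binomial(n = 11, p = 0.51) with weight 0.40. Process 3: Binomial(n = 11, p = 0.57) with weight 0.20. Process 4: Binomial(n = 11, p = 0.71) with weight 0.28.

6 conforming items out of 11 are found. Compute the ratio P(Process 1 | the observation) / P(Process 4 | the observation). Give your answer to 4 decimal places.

Only the two components matter; the odds are (π_i f_i(x)) / (π_j f_j(x)).
Component likelihoods at x = 6 conforming items out of 11:
  f_1 = 0.00582568
  f_2 = 0.229638
  f_3 = 0.232934
  f_4 = 0.12139
Posterior odds = (π_1·f_1) / (π_4·f_4) = (0.12·0.00582568) / (0.28·0.12139) = 0.000699081 / 0.0339891 ≈ 0.0206

0.0206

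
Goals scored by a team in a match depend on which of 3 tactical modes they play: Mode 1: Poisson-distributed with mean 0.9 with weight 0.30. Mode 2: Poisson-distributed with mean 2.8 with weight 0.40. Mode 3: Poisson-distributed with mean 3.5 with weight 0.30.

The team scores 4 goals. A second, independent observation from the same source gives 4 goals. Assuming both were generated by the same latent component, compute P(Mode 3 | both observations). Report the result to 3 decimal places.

Apply Bayes' rule: the posterior for each component is proportional to its prior times its likelihood at x.
Since both observations come from the same component, the likelihood for component k is f_k(x₁)·f_k(x₂).
  f_1 = [0.0111146] × [0.0111146] = 0.000123534
  f_2 = [0.155739] × [0.155739] = 0.0242545
  f_3 = [0.188812] × [0.188812] = 0.0356501
Prior × likelihood for each component:
  π_1·f_1 = 0.30 × 0.000123534 = 3.70603e-05
  π_2·f_2 = 0.40 × 0.0242545 = 0.00970181
  π_3·f_3 = 0.30 × 0.0356501 = 0.010695
Sum: 3.70603e-05 + 0.00970181 + 0.010695 = 0.0204339
P(Mode 3 | x₁,x₂) = 0.010695 / 0.0204339 ≈ 0.523

0.523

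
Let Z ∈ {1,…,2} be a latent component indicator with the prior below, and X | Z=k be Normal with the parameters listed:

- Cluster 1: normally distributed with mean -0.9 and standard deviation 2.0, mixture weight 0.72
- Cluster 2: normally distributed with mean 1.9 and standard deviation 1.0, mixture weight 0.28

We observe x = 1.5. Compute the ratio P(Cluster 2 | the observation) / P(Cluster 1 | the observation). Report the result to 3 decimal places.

1.475

Since P(k|x) ∝ π_k f_k(x), the posterior odds are π_i f_i(x) / (π_j f_j(x)).
Component likelihoods at x = 1.5:
  f_1 = (1/(2.0·√(2π)))·exp(−(1.5−-0.9)²/(2·2.0²)) = 0.199471·exp(-0.72000) = 0.097093
  f_2 = (1/(1.0·√(2π)))·exp(−(1.5−1.9)²/(2·1.0²)) = 0.398942·exp(-0.08000) = 0.36827
Posterior odds = (π_2·f_2) / (π_1·f_1) = (0.28·0.36827) / (0.72·0.097093) = 0.103116 / 0.069907 ≈ 1.475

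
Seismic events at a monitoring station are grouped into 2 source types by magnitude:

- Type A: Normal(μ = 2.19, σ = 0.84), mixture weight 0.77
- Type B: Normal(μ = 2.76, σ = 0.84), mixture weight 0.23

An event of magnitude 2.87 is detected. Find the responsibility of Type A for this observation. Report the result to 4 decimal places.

The responsibility of component k is π_k f_k(x) divided by Σ_j π_j f_j(x).
Component likelihoods at x = 2.87:
  p_A = (1/(0.84·√(2π)))·exp(−(2.87−2.19)²/(2·0.84²)) = 0.474931·exp(-0.32766) = 0.342238
  p_B = (1/(0.84·√(2π)))·exp(−(2.87−2.76)²/(2·0.84²)) = 0.474931·exp(-0.00857) = 0.470877
Prior × likelihood for each component:
  π_A·p_A = 0.77 × 0.342238 = 0.263523
  π_B·p_B = 0.23 × 0.470877 = 0.108302
Sum: 0.263523 + 0.108302 = 0.371825
P(Type A | the observation) = 0.263523 / 0.371825 ≈ 0.7087

0.7087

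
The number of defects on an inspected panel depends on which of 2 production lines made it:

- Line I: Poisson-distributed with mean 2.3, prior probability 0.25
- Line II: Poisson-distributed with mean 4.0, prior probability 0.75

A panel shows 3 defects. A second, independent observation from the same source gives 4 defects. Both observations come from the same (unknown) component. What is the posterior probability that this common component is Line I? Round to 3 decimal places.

0.172

Apply Bayes' rule: the posterior for each component is proportional to its prior times its likelihood at x.
Since both observations come from the same component, the likelihood for component k is f_k(x₁)·f_k(x₂).
  f_I = [e^(−2.3)·2.3^3/3! = 0.203308] × [0.116902] = 0.0237672
  f_II = [e^(−4.0)·4.0^3/3! = 0.195367] × [0.195367] = 0.0381682
Multiply by the mixture weights:
  π_I·f_I = 0.25 × 0.0237672 = 0.0059418
  π_II·f_II = 0.75 × 0.0381682 = 0.0286261
Denominator: 0.0059418 + 0.0286261 = 0.0345679
So the posterior for Line I is 0.0059418 / 0.0345679 ≈ 0.172.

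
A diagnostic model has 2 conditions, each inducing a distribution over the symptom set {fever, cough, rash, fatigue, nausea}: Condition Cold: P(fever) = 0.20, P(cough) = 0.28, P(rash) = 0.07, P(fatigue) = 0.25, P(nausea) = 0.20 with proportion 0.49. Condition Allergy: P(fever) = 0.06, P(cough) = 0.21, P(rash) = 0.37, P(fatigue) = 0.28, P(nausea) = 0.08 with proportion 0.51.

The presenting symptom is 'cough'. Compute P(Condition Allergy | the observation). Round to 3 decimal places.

Posterior ∝ prior × likelihood, so P(k | x) ∝ w_k f_k(x); normalise over all components.
Component likelihoods at x = 'cough':
  p_Cold = 0.28
  p_Allergy = 0.21
Prior × likelihood for each component:
  w_Cold·p_Cold = 0.49 × 0.28 = 0.1372
  w_Allergy·p_Allergy = 0.51 × 0.21 = 0.1071
Evidence: 0.1372 + 0.1071 = 0.2443
P(Condition Allergy | the observation) ≈ 0.438

0.438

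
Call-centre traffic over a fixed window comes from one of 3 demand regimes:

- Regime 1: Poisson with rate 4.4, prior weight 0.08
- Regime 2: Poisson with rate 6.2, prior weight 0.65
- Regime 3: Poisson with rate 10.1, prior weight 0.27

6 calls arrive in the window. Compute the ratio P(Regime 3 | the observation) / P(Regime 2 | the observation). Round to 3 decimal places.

0.157

Posterior odds = (π_i f_i(x)) / (π_j f_j(x)); the normalising sum cancels.
Evaluate each component's likelihood at the observed value:
  f_1 = 0.123734
  f_2 = 0.1601
  f_3 = 0.060565
Posterior odds = (π_3·f_3) / (π_2·f_2) = (0.27·0.060565) / (0.65·0.1601) = 0.0163525 / 0.104065 ≈ 0.157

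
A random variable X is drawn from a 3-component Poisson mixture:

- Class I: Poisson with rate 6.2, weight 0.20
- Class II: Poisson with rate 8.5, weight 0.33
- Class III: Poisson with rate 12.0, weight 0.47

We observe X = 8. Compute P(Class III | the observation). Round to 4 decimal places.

Apply Bayes' rule: the posterior for each component is proportional to its prior times its likelihood at x.
Poisson probabilities:
  p_I = 0.109897
  p_II = 0.137508
  p_III = 0.0655233
Weight by the priors:
  π_I·p_I = 0.20 × 0.109897 = 0.0219795
  π_II·p_II = 0.33 × 0.137508 = 0.0453776
  π_III·p_III = 0.47 × 0.0655233 = 0.0307959
Sum: 0.0219795 + 0.0453776 + 0.0307959 = 0.098153
P(Class III | data) ≈ 0.3138

0.3138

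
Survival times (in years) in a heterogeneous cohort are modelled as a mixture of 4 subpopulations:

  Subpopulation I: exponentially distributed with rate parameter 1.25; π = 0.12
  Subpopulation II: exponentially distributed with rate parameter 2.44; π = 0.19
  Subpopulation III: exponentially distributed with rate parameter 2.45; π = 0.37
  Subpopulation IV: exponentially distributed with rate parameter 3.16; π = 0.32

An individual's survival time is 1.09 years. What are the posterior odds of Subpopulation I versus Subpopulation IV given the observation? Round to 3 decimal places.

1.190

Posterior odds = (w_i f_i(x)) / (w_j f_j(x)); the normalising sum cancels.
Evaluate each component's likelihood at the observed value:
  p_I = 1.25·e^(−1.25·1.09) = 1.25·e^(−1.3625) = 0.320025
  p_II = 2.44·e^(−2.44·1.09) = 2.44·e^(−2.6596) = 0.170742
  p_III = 2.45·e^(−2.45·1.09) = 2.45·e^(−2.6705) = 0.169583
  p_IV = 3.16·e^(−3.16·1.09) = 3.16·e^(−3.4444) = 0.10088
0.038403 / 0.0322815 ≈ 1.190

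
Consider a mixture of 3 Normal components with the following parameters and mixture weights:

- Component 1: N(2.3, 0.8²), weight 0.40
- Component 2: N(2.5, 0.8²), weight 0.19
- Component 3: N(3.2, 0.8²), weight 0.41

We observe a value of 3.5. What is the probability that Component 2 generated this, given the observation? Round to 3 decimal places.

0.145

P(component k | x) = P(Z=k)·f_k(x) / marginal(x), where marginal(x) = Σ_j P(Z=j)·f_j(x).
Component likelihoods at x = 3.5:
  f_1 = (1/(0.8·√(2π)))·exp(−(3.5−2.3)²/(2·0.8²)) = 0.498678·exp(-1.12500) = 0.161897
  f_2 = (1/(0.8·√(2π)))·exp(−(3.5−2.5)²/(2·0.8²)) = 0.498678·exp(-0.78125) = 0.228311
  f_3 = (1/(0.8·√(2π)))·exp(−(3.5−3.2)²/(2·0.8²)) = 0.498678·exp(-0.07031) = 0.464819
Unnormalised posteriors:
  P(Z=1)·f_1 = 0.40 × 0.161897 = 0.0647588
  P(Z=2)·f_2 = 0.19 × 0.228311 = 0.0433792
  P(Z=3)·f_3 = 0.41 × 0.464819 = 0.190576
Evidence: 0.0647588 + 0.0433792 + 0.190576 = 0.298714
So the posterior for Component 2 is 0.0433792 / 0.298714 ≈ 0.145.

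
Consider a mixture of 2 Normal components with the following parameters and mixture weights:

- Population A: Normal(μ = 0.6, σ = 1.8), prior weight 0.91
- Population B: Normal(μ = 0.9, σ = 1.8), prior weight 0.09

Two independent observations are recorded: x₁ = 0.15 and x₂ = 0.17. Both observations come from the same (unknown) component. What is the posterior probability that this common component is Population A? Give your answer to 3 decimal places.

0.919

Posterior ∝ prior × likelihood, so P(k | x) ∝ P(Z=k) f_k(x); normalise over all components.
Since both observations come from the same component, the likelihood for component k is f_k(x₁)·f_k(x₂).
  f_A = [(1/(1.8·√(2π)))·exp(−(0.15−0.6)²/(2·1.8²)) = 0.221635·exp(-0.03125) = 0.214816] × [0.2154] = 0.0462713
  f_B = [(1/(1.8·√(2π)))·exp(−(0.15−0.9)²/(2·1.8²)) = 0.221635·exp(-0.08681) = 0.203207] × [0.204137] = 0.0414821
Multiply by the mixture weights:
  P(Z=A)·f_A = 0.91 × 0.0462713 = 0.0421068
  P(Z=B)·f_B = 0.09 × 0.0414821 = 0.00373339
Evidence: 0.0421068 + 0.00373339 = 0.0458402
Responsibility of Population A: 0.0421068 / 0.0458402 ≈ 0.919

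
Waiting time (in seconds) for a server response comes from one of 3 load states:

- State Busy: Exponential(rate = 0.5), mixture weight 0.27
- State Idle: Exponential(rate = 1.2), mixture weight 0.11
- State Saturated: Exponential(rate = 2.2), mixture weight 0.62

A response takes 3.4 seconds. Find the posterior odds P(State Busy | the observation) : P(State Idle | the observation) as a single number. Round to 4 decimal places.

11.0505

The posterior odds equal the prior odds times the likelihood ratio: (π_i/π_j)·(f_i(x)/f_j(x)).
Exponential densities:
  p_Busy = 0.5·e^(−0.5·3.4) = 0.5·e^(−1.7000) = 0.0913418
  p_Idle = 1.2·e^(−1.2·3.4) = 1.2·e^(−4.0800) = 0.020289
  p_Saturated = 2.2·e^(−2.2·3.4) = 2.2·e^(−7.4800) = 0.00124137
Posterior odds = (π_Busy·p_Busy) / (π_Idle·p_Idle) = (0.27·0.0913418) / (0.11·0.020289) = 0.0246623 / 0.00223179 ≈ 11.0505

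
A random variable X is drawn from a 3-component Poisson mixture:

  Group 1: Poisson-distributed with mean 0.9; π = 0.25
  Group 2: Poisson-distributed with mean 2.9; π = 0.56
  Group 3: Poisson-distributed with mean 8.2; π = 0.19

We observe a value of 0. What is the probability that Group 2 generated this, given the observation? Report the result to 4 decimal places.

0.2325

Posterior ∝ prior × likelihood, so P(k | x) ∝ π_k f_k(x); normalise over all components.
Evaluate each component's likelihood at the observed value:
  L_1 = 0.40657
  L_2 = 0.0550232
  L_3 = 0.000274654
Multiply by the mixture weights:
  π_1·L_1 = 0.25 × 0.40657 = 0.101642
  π_2·L_2 = 0.56 × 0.0550232 = 0.030813
  π_3·L_3 = 0.19 × 0.000274654 = 5.21842e-05
Sum: 0.101642 + 0.030813 + 5.21842e-05 = 0.132508
So the posterior for Group 2 is 0.030813 / 0.132508 ≈ 0.2325.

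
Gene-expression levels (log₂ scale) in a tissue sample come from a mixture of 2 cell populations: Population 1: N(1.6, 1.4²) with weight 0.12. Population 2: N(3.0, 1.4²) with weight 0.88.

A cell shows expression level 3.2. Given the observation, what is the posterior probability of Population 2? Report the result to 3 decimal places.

0.933

Posterior ∝ prior × likelihood, so P(k | x) ∝ π_k f_k(x); normalise over all components.
Evaluate each component's likelihood at the observed value:
  L_1 = 0.148307
  L_2 = 0.282066
Unnormalised posteriors:
  π_1·L_1 = 0.12 × 0.148307 = 0.0177968
  π_2·L_2 = 0.88 × 0.282066 = 0.248218
Denominator: 0.0177968 + 0.248218 = 0.266015
So the posterior for Population 2 is 0.248218 / 0.266015 ≈ 0.933.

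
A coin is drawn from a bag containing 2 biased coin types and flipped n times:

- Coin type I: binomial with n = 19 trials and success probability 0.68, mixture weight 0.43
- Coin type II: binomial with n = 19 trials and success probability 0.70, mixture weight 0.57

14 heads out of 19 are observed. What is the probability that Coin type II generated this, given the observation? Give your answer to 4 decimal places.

0.5902

P(component k | x) = π_k·f_k(x) / marginal(x), where marginal(x) = Σ_j π_j·f_j(x).
Component likelihoods at x = 14 heads out of 19:
  L_I = 0.176352
  L_II = 0.191639
Multiply by the mixture weights:
  π_I·L_I = 0.43 × 0.176352 = 0.0758312
  π_II·L_II = 0.57 × 0.191639 = 0.109234
Marginal: 0.0758312 + 0.109234 = 0.185065
Responsibility of Coin type II: 0.109234 / 0.185065 ≈ 0.5902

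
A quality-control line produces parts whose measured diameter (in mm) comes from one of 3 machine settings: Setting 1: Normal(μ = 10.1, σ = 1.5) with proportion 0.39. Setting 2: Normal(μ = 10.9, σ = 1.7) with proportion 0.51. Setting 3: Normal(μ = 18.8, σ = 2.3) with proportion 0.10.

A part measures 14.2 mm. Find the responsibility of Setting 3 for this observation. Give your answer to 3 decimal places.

Posterior ∝ prior × likelihood, so P(k | x) ∝ π_k f_k(x); normalise over all components.
Evaluate each component's likelihood at the observed value:
  f_1 = (1/(1.5·√(2π)))·exp(−(14.2−10.1)²/(2·1.5²)) = 0.265962·exp(-3.73556) = 0.00634582
  f_2 = (1/(1.7·√(2π)))·exp(−(14.2−10.9)²/(2·1.7²)) = 0.234672·exp(-1.88408) = 0.0356627
  f_3 = (1/(2.3·√(2π)))·exp(−(14.2−18.8)²/(2·2.3²)) = 0.173453·exp(-2.00000) = 0.0234743
Unnormalised posteriors:
  π_1·f_1 = 0.39 × 0.00634582 = 0.00247487
  π_2·f_2 = 0.51 × 0.0356627 = 0.018188
  π_3·f_3 = 0.10 × 0.0234743 = 0.00234743
Denominator: 0.00247487 + 0.018188 + 0.00234743 = 0.0230103
P(Setting 3 | 14.2 mm) ≈ 0.102

0.102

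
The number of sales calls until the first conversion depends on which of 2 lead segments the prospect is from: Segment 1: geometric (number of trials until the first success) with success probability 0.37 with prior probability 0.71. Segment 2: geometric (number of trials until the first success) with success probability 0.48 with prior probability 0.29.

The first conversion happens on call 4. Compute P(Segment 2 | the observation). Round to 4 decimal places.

0.2296

P(component k | x) = P(Z=k)·f_k(x) / marginal(x), where marginal(x) = Σ_j P(Z=j)·f_j(x).
Evaluate each component's likelihood at the observed value:
  p_1 = 0.0925174
  p_2 = 0.0674918
Unnormalised posteriors:
  P(Z=1)·p_1 = 0.71 × 0.0925174 = 0.0656873
  P(Z=2)·p_2 = 0.29 × 0.0674918 = 0.0195726
Evidence: 0.0656873 + 0.0195726 = 0.08526
Responsibility of Segment 2: 0.0195726 / 0.08526 ≈ 0.2296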